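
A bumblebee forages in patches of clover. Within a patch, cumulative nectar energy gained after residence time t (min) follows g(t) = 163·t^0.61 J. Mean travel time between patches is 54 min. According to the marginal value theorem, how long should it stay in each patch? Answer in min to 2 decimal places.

84.46 min

Maximise g(t)/(T+t): set derivative to zero → g'(t)(T+t) = g(t).
g'(t) = 0.61·163·t^-0.39. Setting 0.61·163·t^-0.39 = 163·t^0.61/(54+t) gives 0.61(54+t) = t, so 0.39·t = 0.61×54.
t* = 0.61×54/0.39 = 84.46 min.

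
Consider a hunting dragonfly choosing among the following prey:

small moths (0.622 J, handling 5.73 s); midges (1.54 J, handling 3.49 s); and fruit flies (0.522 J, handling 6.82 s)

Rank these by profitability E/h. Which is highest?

midges

In descending order of E/h:
midges: 1.54/3.49 = 0.441 J/s
small moths: 0.622/5.73 = 0.109 J/s
fruit flies: 0.522/6.82 = 0.0765 J/s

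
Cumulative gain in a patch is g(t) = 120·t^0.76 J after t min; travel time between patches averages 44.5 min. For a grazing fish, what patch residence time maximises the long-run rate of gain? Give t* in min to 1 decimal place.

Maximise g(t)/(T+t): set derivative to zero → g'(t)(T+t) = g(t).
g'(t) = 0.76·120·t^-0.24. Setting 0.76·120·t^-0.24 = 120·t^0.76/(44.5+t) gives 0.76(44.5+t) = t, so 0.24·t = 0.76×44.5.
t* = 0.76×44.5/0.24 = 140.9 min.

140.9 min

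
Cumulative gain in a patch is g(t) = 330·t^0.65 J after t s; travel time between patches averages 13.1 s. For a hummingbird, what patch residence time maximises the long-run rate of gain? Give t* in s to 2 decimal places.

By the marginal value theorem, leave when the instantaneous gain rate g'(t) equals the habitat-wide average g(t)/(T + t).
g'(t) = 0.65·330·t^-0.35. Setting 0.65·330·t^-0.35 = 330·t^0.65/(13.1+t) gives 0.65(13.1+t) = t, so 0.35·t = 0.65×13.1.
t* = 0.65×13.1/0.35 = 24.33 s.

24.33 s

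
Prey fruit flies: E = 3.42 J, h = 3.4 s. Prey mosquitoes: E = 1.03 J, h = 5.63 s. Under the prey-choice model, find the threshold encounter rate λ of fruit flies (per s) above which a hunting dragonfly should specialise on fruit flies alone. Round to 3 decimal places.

0.065 per s

The zero-one rule: include mosquitoes iff E₂/h₂ > λE₁/(1+λh₁). Equality gives the switch point.
λE₁h₂ = E₂ + λE₂h₁ ⇒ λ = E₂/(E₁h₂ − E₂h₁) = 1.03/(19.25 − 3.502) = 0.06539 per s.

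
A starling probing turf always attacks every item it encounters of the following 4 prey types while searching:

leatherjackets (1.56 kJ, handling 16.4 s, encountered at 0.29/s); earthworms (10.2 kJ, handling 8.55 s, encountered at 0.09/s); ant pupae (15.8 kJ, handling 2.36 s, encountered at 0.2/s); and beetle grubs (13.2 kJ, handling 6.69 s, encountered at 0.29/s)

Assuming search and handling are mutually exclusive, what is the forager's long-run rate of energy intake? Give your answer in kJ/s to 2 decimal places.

Energy encountered per unit search time: 0.29×1.56 + 0.09×10.2 + 0.2×15.8 + 0.29×13.2 = 8.358 kJ/s.
Handling time per unit search time: 0.29×16.4 + 0.09×8.55 + 0.2×2.36 + 0.29×6.69 = 7.938.
Rate = 8.358/(1 + 7.938) = 0.9352 kJ/s.

0.94 kJ/s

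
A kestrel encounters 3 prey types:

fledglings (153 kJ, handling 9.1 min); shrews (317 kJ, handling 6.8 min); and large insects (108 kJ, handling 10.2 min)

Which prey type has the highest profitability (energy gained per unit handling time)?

Profitability E/h (kJ/min): fledglings = 153/9.1 = 16.8, shrews = 317/6.8 = 46.6, large insects = 108/10.2 = 10.6.
Ranked: shrews > fledglings > large insects.

shrews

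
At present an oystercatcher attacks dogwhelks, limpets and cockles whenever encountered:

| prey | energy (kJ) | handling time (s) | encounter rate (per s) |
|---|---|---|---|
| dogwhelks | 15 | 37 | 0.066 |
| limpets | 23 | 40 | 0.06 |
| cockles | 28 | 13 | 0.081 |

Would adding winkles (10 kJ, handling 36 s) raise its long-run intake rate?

No

Current rate: (0.066×15 + 0.06×23 + 0.081×28)/(1 + 0.066×37 + 0.06×40 + 0.081×13) = 0.6727 kJ/s.
Profitability of winkles: 10/36 = 0.2778 kJ/s.
Since 0.2778 < R, time spent handling winkles is better spent searching.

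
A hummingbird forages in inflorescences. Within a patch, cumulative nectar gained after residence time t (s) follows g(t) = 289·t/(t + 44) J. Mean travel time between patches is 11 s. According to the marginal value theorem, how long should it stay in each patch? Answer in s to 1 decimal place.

22.0 s

By the marginal value theorem, leave when the instantaneous gain rate g'(t) equals the habitat-wide average g(t)/(T + t).
g'(t) = 289·44/(t + 44)². Setting 289·44/(t+44)² = 289t/[(t+44)(11+t)] gives 44(11+t) = t(t+44), so t² = 44×11 = 484.
t* = √484 = 22 s.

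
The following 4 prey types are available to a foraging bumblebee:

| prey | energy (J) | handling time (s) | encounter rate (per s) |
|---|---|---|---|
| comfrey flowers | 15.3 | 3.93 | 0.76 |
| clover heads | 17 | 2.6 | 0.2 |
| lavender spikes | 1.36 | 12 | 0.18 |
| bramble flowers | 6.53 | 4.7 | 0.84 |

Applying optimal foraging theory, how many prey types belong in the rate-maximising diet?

2

Rank by E/h (J/s): clover heads 6.54, comfrey flowers 3.89, bramble flowers 1.39, lavender spikes 0.113. Include each in turn until the next type's E/h falls below the running intake rate.
Rate on top 1: 2.237. comfrey flowers: 3.89 > 2.237 → include.
Rate on top 2: 3.335. bramble flowers: 1.39 < 3.335 → exclude; stop.
Optimal diet: clover heads, comfrey flowers — 2 of 4 types.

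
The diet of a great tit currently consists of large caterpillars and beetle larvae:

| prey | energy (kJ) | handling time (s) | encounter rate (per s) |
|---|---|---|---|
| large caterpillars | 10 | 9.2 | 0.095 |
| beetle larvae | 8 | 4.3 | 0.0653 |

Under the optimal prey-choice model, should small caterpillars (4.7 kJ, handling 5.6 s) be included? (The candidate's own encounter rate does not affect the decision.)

Yes

On large caterpillars and beetle larvae alone, R = ΣλE/(1+Σλh) = 1.472/2.155 = 0.6833 kJ/s.
small caterpillars: E/h = 4.7/5.6 = 0.8393 kJ/s.
0.8393 > 0.6833, so adding small caterpillars raises the average — include it.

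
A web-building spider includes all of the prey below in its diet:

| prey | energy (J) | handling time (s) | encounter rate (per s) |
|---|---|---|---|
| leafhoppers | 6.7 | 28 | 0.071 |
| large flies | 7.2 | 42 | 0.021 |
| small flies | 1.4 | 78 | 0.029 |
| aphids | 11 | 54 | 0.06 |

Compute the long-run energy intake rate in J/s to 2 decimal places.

0.14 J/s

R = Σλ_iE_i / (1 + Σλ_ih_i)
Numerator: 0.071×6.7 + 0.021×7.2 + 0.029×1.4 + 0.06×11 = 1.327
Denominator: 1 + 0.071×28 + 0.021×42 + 0.029×78 + 0.06×54 = 9.372
R = 1.327/9.372 = 0.1416 J/s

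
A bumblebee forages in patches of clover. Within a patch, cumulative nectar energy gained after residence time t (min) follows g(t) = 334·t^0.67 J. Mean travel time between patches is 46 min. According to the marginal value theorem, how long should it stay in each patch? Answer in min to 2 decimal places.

By the marginal value theorem, leave when the instantaneous gain rate g'(t) equals the habitat-wide average g(t)/(T + t).
g'(t) = 0.67·334·t^-0.33. Setting 0.67·334·t^-0.33 = 334·t^0.67/(46+t) gives 0.67(46+t) = t, so 0.33·t = 0.67×46.
t* = 0.67×46/0.33 = 93.39 min.

93.39 min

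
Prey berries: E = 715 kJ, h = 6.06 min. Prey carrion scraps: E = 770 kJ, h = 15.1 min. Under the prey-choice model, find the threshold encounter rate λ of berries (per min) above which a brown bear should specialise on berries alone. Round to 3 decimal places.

At the threshold, the rate on berries alone equals the profitability of carrion scraps: λ·715/(1 + λ·6.06) = 770/15.1 = 50.99.
Rearranging, λ(715 − 50.99×6.06) = 50.99, so λ = 50.99/406 = 0.1256 per min.

0.126 per min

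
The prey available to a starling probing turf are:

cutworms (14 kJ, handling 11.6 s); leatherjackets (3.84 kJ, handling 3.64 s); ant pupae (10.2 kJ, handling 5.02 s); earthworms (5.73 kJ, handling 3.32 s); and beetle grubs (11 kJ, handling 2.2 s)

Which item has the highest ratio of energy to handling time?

beetle grubs

Profitability E/h (kJ/s): cutworms = 14/11.6 = 1.21, leatherjackets = 3.84/3.64 = 1.05, ant pupae = 10.2/5.02 = 2.03, earthworms = 5.73/3.32 = 1.73, beetle grubs = 11/2.2 = 5.
Ranked: beetle grubs > ant pupae > earthworms > cutworms > leatherjackets.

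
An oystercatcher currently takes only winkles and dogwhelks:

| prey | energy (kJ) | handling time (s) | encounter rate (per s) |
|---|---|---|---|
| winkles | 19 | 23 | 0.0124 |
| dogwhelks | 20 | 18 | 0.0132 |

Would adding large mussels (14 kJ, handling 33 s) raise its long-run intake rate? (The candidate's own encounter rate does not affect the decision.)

Intake rate on the current diet: R = (0.0124×19 + 0.0132×20) / (1 + 0.0124×23 + 0.0132×18) = 0.4996/1.523 = 0.3281 kJ/s.
large mussels: E/h = 14/33 = 0.4242 kJ/s.
Since 0.4242 > R, including large mussels increases the long-run rate.

Yes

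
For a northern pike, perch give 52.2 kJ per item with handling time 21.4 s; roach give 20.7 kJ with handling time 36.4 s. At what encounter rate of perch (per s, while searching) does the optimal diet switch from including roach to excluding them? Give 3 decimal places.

0.014 per s

At the threshold, the rate on perch alone equals the profitability of roach: λ·52.2/(1 + λ·21.4) = 20.7/36.4 = 0.5687.
Rearranging, λ(52.2 − 0.5687×21.4) = 0.5687, so λ = 0.5687/40.03 = 0.01421 per s.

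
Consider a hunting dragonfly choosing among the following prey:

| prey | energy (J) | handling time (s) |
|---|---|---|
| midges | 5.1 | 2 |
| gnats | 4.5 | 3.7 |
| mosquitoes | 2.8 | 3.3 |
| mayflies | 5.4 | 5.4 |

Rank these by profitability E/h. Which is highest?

In descending order of E/h:
midges: 5.1/2 = 2.55 J/s
gnats: 4.5/3.7 = 1.22 J/s
mayflies: 5.4/5.4 = 1 J/s
mosquitoes: 2.8/3.3 = 0.848 J/s

midges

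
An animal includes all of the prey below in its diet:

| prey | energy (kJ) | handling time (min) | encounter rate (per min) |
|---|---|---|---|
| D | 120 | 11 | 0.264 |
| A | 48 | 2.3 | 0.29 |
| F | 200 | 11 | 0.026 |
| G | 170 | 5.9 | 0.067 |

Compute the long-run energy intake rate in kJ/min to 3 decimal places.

Energy encountered per unit search time: 0.264×120 + 0.29×48 + 0.026×200 + 0.067×170 = 62.19 kJ/min.
Handling time per unit search time: 0.264×11 + 0.29×2.3 + 0.026×11 + 0.067×5.9 = 4.252.
Rate = 62.19/(1 + 4.252) = 11.84 kJ/min.

11.841 kJ/min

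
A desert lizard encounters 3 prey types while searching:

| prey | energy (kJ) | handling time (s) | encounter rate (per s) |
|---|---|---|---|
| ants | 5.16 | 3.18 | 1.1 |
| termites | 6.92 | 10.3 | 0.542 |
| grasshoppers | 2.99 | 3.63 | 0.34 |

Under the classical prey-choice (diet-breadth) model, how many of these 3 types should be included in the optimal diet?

1

Rank by E/h (kJ/s): ants 1.62, grasshoppers 0.824, termites 0.672. Include each in turn until the next type's E/h falls below the running intake rate.
Rate on top 1: 1.262. grasshoppers: 0.824 < 1.262 → exclude; stop.
Optimal diet: ants — 1 of 3 types.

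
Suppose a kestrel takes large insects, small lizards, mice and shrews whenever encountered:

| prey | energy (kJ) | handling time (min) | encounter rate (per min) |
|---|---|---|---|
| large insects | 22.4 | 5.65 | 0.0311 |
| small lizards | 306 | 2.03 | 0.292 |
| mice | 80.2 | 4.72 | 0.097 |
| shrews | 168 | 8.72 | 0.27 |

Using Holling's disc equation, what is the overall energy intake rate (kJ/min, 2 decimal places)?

31.26 kJ/min

Energy encountered per unit search time: 0.0311×22.4 + 0.292×306 + 0.097×80.2 + 0.27×168 = 143.2 kJ/min.
Handling time per unit search time: 0.0311×5.65 + 0.292×2.03 + 0.097×4.72 + 0.27×8.72 = 3.581.
Rate = 143.2/(1 + 3.581) = 31.26 kJ/min.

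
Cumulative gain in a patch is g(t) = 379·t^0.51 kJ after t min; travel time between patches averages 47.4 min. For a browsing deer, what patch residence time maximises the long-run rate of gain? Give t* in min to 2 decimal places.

By the marginal value theorem, leave when the instantaneous gain rate g'(t) equals the habitat-wide average g(t)/(T + t).
g'(t) = 0.51·379·t^-0.49. Setting 0.51·379·t^-0.49 = 379·t^0.51/(47.4+t) gives 0.51(47.4+t) = t, so 0.49·t = 0.51×47.4.
t* = 0.51×47.4/0.49 = 49.33 min.

49.33 min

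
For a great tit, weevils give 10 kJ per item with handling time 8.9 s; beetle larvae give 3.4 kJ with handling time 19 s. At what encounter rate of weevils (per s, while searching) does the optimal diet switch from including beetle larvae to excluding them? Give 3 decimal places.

0.021 per s

Drop beetle larvae once their profitability E₂/h₂ falls below the rate achievable on weevils alone: E₂/h₂ = λE₁/(1 + λh₁).
Solve for λ: λE₁h₂ = E₂(1 + λh₁) → λ(E₁h₂ − E₂h₁) = E₂ → λ = E₂/(E₁h₂ − E₂h₁).
λ = 3.4/(10×19 − 3.4×8.9) = 3.4/159.7 = 0.02128 per s.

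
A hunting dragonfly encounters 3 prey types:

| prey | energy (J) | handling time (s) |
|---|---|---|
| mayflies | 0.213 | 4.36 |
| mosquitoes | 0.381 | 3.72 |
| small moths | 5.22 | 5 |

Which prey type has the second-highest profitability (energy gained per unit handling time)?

In descending order of E/h:
small moths: 5.22/5 = 1.04 J/s
mosquitoes: 0.381/3.72 = 0.102 J/s
mayflies: 0.213/4.36 = 0.0489 J/s

mosquitoes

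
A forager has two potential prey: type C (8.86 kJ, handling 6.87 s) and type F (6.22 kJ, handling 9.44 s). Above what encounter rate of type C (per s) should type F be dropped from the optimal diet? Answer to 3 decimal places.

0.152 per s

At the threshold, the rate on type C alone equals the profitability of type F: λ·8.86/(1 + λ·6.87) = 6.22/9.44 = 0.6589.
Rearranging, λ(8.86 − 0.6589×6.87) = 0.6589, so λ = 0.6589/4.333 = 0.1521 per s.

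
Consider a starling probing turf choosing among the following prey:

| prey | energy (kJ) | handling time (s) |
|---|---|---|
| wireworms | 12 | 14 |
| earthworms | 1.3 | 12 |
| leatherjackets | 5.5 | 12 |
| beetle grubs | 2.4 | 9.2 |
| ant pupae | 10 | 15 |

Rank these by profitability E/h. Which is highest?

Profitability E/h (kJ/s): wireworms = 12/14 = 0.857, earthworms = 1.3/12 = 0.108, leatherjackets = 5.5/12 = 0.458, beetle grubs = 2.4/9.2 = 0.261, ant pupae = 10/15 = 0.667.
Ranked: wireworms > ant pupae > leatherjackets > beetle grubs > earthworms.

wireworms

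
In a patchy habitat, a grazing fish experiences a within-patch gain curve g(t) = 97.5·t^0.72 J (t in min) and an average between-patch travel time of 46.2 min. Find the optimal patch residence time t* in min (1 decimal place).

118.8 min

Maximise g(t)/(T+t): set derivative to zero → g'(t)(T+t) = g(t).
g'(t) = 0.72·97.5·t^-0.28. Setting 0.72·97.5·t^-0.28 = 97.5·t^0.72/(46.2+t) gives 0.72(46.2+t) = t, so 0.28·t = 0.72×46.2.
t* = 0.72×46.2/0.28 = 118.8 min.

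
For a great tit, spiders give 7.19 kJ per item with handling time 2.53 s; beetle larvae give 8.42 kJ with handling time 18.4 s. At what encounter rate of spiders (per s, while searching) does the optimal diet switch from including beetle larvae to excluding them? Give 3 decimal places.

0.076 per s

At the threshold, the rate on spiders alone equals the profitability of beetle larvae: λ·7.19/(1 + λ·2.53) = 8.42/18.4 = 0.4576.
Rearranging, λ(7.19 − 0.4576×2.53) = 0.4576, so λ = 0.4576/6.032 = 0.07586 per s.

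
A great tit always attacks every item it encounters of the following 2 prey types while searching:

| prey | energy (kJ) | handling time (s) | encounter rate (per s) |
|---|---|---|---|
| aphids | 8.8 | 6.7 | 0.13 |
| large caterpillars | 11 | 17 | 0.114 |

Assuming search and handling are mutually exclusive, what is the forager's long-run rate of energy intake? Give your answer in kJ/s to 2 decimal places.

R = Σλ_iE_i / (1 + Σλ_ih_i)
Numerator: 0.13×8.8 + 0.114×11 = 2.398
Denominator: 1 + 0.13×6.7 + 0.114×17 = 3.809
R = 2.398/3.809 = 0.6296 kJ/s

0.63 kJ/s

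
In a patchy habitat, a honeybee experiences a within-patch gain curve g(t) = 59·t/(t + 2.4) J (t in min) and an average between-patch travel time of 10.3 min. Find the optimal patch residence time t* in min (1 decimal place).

5.0 min

By the marginal value theorem, leave when the instantaneous gain rate g'(t) equals the habitat-wide average g(t)/(T + t).
g'(t) = 59·2.4/(t + 2.4)². Setting 59·2.4/(t+2.4)² = 59t/[(t+2.4)(10.3+t)] gives 2.4(10.3+t) = t(t+2.4), so t² = 2.4×10.3 = 24.72.
t* = √24.72 = 4.972 min.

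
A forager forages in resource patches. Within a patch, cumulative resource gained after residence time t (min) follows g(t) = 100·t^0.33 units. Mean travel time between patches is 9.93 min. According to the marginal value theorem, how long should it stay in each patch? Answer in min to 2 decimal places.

Optimal t* satisfies g'(t*) = g(t*)/(T + t*).
g'(t) = 0.33·100·t^-0.67. Setting 0.33·100·t^-0.67 = 100·t^0.33/(9.93+t) gives 0.33(9.93+t) = t, so 0.67·t = 0.33×9.93.
t* = 0.33×9.93/0.67 = 4.891 min.

4.89 min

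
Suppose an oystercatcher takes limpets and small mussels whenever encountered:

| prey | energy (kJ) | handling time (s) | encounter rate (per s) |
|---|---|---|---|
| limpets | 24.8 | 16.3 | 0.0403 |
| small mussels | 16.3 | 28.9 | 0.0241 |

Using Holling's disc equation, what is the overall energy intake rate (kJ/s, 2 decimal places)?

R = Σλ_iE_i / (1 + Σλ_ih_i)
Numerator: 0.0403×24.8 + 0.0241×16.3 = 1.392
Denominator: 1 + 0.0403×16.3 + 0.0241×28.9 = 2.353
R = 1.392/2.353 = 0.5916 kJ/s

0.59 kJ/s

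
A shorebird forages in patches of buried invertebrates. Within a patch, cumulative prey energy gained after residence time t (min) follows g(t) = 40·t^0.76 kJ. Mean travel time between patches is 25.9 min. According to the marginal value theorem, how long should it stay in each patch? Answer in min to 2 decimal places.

82.02 min

By the marginal value theorem, leave when the instantaneous gain rate g'(t) equals the habitat-wide average g(t)/(T + t).
g'(t) = 0.76·40·t^-0.24. Setting 0.76·40·t^-0.24 = 40·t^0.76/(25.9+t) gives 0.76(25.9+t) = t, so 0.24·t = 0.76×25.9.
t* = 0.76×25.9/0.24 = 82.02 min.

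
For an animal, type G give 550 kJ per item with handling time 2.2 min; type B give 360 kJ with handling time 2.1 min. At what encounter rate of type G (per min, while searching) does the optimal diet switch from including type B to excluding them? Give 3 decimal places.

Drop type B once their profitability E₂/h₂ falls below the rate achievable on type G alone: E₂/h₂ = λE₁/(1 + λh₁).
Solve for λ: λE₁h₂ = E₂(1 + λh₁) → λ(E₁h₂ − E₂h₁) = E₂ → λ = E₂/(E₁h₂ − E₂h₁).
λ = 360/(550×2.1 − 360×2.2) = 360/363 = 0.9917 per min.

0.992 per min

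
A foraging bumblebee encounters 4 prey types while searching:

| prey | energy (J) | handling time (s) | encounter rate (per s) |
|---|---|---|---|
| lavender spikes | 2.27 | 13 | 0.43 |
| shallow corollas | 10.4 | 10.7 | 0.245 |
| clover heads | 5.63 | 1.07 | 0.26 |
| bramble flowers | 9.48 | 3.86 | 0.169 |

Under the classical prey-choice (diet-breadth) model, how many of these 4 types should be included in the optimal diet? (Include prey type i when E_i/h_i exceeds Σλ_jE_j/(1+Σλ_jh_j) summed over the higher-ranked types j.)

Profitabilities (E/h, J/s): clover heads 5.26, bramble flowers 2.46, shallow corollas 0.972, lavender spikes 0.175. Add prey in this order while the next type's profitability exceeds the intake rate on those already taken.
Rate on top 1: 1.145. bramble flowers: 2.46 > 1.145 → include.
Rate on top 2: 1.588. shallow corollas: 0.972 < 1.588 → exclude; stop.
Optimal diet: clover heads, bramble flowers — 2 of 4 types.

2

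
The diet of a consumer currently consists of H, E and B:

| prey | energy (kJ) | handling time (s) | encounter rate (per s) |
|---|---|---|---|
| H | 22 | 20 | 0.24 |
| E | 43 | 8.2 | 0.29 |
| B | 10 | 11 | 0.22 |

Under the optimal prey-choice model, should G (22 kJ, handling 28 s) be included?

Current rate: (0.24×22 + 0.29×43 + 0.22×10)/(1 + 0.24×20 + 0.29×8.2 + 0.22×11) = 1.882 kJ/s.
Profitability of G: 22/28 = 0.7857 kJ/s.
0.7857 < 1.882, so adding G would lower the average — exclude it.

No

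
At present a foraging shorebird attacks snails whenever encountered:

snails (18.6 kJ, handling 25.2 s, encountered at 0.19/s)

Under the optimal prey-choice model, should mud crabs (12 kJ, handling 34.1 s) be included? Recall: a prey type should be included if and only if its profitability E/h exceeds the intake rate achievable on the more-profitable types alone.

On snails alone, R = ΣλE/(1+Σλh) = 3.534/5.788 = 0.6106 kJ/s.
mud crabs: E/h = 12/34.1 = 0.3519 kJ/s.
Since 0.3519 < R, time spent handling mud crabs is better spent searching.

No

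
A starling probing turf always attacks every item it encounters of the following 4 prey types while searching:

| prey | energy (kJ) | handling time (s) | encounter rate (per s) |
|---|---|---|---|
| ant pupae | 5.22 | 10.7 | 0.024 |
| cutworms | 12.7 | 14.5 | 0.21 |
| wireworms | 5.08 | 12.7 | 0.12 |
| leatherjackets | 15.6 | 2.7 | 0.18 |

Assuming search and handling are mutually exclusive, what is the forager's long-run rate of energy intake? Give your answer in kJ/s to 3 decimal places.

0.984 kJ/s

R = (0.024×5.22 + 0.21×12.7 + 0.12×5.08 + 0.18×15.6) / (1 + 0.024×10.7 + 0.21×14.5 + 0.12×12.7 + 0.18×2.7) = 6.21/6.312 = 0.9839 kJ/s.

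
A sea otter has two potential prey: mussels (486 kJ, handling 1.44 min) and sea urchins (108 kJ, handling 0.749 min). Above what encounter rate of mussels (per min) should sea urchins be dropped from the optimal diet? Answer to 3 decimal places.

At the threshold, the rate on mussels alone equals the profitability of sea urchins: λ·486/(1 + λ·1.44) = 108/0.749 = 144.2.
Rearranging, λ(486 − 144.2×1.44) = 144.2, so λ = 144.2/278.4 = 0.518 per min.

0.518 per min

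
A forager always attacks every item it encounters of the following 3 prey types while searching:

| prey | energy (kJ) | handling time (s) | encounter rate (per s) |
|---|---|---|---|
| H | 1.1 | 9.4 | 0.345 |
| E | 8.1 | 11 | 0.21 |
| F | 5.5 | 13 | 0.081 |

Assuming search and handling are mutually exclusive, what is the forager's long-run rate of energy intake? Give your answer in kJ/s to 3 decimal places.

R = (0.345×1.1 + 0.21×8.1 + 0.081×5.5) / (1 + 0.345×9.4 + 0.21×11 + 0.081×13) = 2.526/7.606 = 0.3321 kJ/s.

0.332 kJ/s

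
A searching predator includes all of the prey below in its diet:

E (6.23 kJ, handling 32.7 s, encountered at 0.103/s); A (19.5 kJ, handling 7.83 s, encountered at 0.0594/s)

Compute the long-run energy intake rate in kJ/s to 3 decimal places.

0.372 kJ/s

Energy encountered per unit search time: 0.103×6.23 + 0.0594×19.5 = 1.8 kJ/s.
Handling time per unit search time: 0.103×32.7 + 0.0594×7.83 = 3.833.
Rate = 1.8/(1 + 3.833) = 0.3724 kJ/s.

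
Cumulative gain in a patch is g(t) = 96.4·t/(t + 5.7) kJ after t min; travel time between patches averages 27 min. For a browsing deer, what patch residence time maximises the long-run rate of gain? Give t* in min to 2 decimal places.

12.41 min

By the marginal value theorem, leave when the instantaneous gain rate g'(t) equals the habitat-wide average g(t)/(T + t).
g'(t) = 96.4·5.7/(t + 5.7)². Setting 96.4·5.7/(t+5.7)² = 96.4t/[(t+5.7)(27+t)] gives 5.7(27+t) = t(t+5.7), so t² = 5.7×27 = 153.9.
t* = √153.9 = 12.41 min.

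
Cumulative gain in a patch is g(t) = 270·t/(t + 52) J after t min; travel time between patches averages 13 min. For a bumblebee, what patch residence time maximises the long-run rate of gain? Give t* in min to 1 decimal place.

26.0 min

Maximise g(t)/(T+t): set derivative to zero → g'(t)(T+t) = g(t).
g'(t) = 270·52/(t + 52)². Setting 270·52/(t+52)² = 270t/[(t+52)(13+t)] gives 52(13+t) = t(t+52), so t² = 52×13 = 676.
t* = √676 = 26 min.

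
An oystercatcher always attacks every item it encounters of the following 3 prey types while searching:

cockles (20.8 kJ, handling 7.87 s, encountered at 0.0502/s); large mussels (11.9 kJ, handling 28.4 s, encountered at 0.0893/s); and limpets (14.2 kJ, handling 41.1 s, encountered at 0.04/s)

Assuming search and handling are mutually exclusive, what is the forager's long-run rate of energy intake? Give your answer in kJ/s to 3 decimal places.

0.480 kJ/s

R = (0.0502×20.8 + 0.0893×11.9 + 0.04×14.2) / (1 + 0.0502×7.87 + 0.0893×28.4 + 0.04×41.1) = 2.675/5.575 = 0.4798 kJ/s.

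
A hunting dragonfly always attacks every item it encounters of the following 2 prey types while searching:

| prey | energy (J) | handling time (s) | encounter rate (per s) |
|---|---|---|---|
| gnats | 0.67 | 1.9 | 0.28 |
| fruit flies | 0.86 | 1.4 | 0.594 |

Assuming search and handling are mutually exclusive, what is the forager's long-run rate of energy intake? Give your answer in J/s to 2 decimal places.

R = Σλ_iE_i / (1 + Σλ_ih_i)
Numerator: 0.28×0.67 + 0.594×0.86 = 0.6984
Denominator: 1 + 0.28×1.9 + 0.594×1.4 = 2.364
R = 0.6984/2.364 = 0.2955 J/s

0.30 J/s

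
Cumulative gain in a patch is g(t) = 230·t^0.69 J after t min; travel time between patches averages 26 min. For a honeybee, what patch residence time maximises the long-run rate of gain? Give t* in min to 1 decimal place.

57.9 min

Optimal t* satisfies g'(t*) = g(t*)/(T + t*).
g'(t) = 0.69·230·t^-0.31. Setting 0.69·230·t^-0.31 = 230·t^0.69/(26+t) gives 0.69(26+t) = t, so 0.31·t = 0.69×26.
t* = 0.69×26/0.31 = 57.87 min.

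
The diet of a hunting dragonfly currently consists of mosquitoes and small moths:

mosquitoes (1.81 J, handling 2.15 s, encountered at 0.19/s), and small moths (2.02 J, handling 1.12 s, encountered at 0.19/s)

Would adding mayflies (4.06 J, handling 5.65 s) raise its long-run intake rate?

On mosquitoes and small moths alone, R = ΣλE/(1+Σλh) = 0.7277/1.621 = 0.4488 J/s.
Profitability of mayflies: 4.06/5.65 = 0.7186 J/s.
Since 0.7186 > R, including mayflies increases the long-run rate.

Yes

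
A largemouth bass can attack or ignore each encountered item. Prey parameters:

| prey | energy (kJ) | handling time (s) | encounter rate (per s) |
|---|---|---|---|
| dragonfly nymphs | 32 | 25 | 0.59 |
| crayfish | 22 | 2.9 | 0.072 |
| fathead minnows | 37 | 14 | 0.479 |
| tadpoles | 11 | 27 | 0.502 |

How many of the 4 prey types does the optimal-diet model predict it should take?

Rank by E/h (kJ/s): crayfish 7.59, fathead minnows 2.64, dragonfly nymphs 1.28, tadpoles 0.407. Include each in turn until the next type's E/h falls below the running intake rate.
Rate on top 1: 1.31. fathead minnows: 2.64 > 1.31 → include.
Rate on top 2: 2.439. dragonfly nymphs: 1.28 < 2.439 → exclude; stop.
Optimal diet: crayfish, fathead minnows — 2 of 4 types.

2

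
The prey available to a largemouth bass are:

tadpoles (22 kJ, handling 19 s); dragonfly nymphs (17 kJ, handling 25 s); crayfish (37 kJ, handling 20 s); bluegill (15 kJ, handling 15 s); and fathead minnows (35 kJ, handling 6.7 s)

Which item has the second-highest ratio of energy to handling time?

crayfish

Profitability E/h (kJ/s): tadpoles = 22/19 = 1.16, dragonfly nymphs = 17/25 = 0.68, crayfish = 37/20 = 1.85, bluegill = 15/15 = 1, fathead minnows = 35/6.7 = 5.22.
Ranked: fathead minnows > crayfish > tadpoles > bluegill > dragonfly nymphs.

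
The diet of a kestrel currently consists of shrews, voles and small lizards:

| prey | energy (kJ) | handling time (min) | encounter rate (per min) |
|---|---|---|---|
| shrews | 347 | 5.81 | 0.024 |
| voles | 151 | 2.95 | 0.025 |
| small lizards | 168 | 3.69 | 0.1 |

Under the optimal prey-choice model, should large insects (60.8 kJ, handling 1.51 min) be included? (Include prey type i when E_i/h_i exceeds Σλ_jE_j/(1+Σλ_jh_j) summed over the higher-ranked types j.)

On shrews, voles and small lizards alone, R = ΣλE/(1+Σλh) = 28.9/1.582 = 18.27 kJ/min.
large insects: E/h = 60.8/1.51 = 40.26 kJ/min.
40.26 > 18.27, so adding large insects raises the average — include it.

Yes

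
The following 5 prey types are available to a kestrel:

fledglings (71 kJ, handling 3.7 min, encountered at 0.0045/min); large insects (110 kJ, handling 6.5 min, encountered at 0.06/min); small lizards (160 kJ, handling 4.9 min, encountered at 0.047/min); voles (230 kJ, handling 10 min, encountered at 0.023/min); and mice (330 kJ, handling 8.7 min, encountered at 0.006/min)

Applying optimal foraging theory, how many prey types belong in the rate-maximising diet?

Profitabilities (E/h, kJ/min): mice 37.9, small lizards 32.7, voles 23, fledglings 19.2, large insects 16.9. Add prey in this order while the next type's profitability exceeds the intake rate on those already taken.
Rate on top 1: 1.882. small lizards: 32.7 > 1.882 → include.
Rate on top 2: 7.407. voles: 23 > 7.407 → include.
Rate on top 3: 9.779. fledglings: 19.2 > 9.779 → include.
Rate on top 4: 9.881. large insects: 16.9 > 9.881 → include.
Optimal diet: mice, small lizards, voles, fledglings, large insects — 5 of 5 types.

5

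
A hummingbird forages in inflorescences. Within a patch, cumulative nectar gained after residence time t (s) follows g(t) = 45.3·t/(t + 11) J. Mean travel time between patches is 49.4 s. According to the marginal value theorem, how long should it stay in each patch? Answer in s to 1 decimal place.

Optimal t* satisfies g'(t*) = g(t*)/(T + t*).
g'(t) = 45.3·11/(t + 11)². Setting 45.3·11/(t+11)² = 45.3t/[(t+11)(49.4+t)] gives 11(49.4+t) = t(t+11), so t² = 11×49.4 = 543.4.
t* = √543.4 = 23.31 s.

23.3 s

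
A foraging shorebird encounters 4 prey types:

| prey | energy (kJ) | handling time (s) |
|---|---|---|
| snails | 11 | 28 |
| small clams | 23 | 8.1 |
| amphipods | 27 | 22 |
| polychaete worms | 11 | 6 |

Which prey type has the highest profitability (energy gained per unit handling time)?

small clams

Profitability E/h (kJ/s): snails = 11/28 = 0.393, small clams = 23/8.1 = 2.84, amphipods = 27/22 = 1.23, polychaete worms = 11/6 = 1.83.
Ranked: small clams > polychaete worms > amphipods > snails.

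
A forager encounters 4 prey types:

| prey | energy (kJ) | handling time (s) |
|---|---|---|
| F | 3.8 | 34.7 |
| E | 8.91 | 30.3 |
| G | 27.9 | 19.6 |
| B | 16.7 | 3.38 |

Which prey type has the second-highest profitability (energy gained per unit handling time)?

G

Profitability E/h (kJ/s): F = 3.8/34.7 = 0.11, E = 8.91/30.3 = 0.294, G = 27.9/19.6 = 1.42, B = 16.7/3.38 = 4.94.
Ranked: B > G > E > F.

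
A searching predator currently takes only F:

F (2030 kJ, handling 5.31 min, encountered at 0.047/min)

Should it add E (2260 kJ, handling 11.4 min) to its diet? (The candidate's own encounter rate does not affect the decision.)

Yes

Intake rate on the current diet: R = (0.047×2030) / (1 + 0.047×5.31) = 95.41/1.25 = 76.35 kJ/min.
E: E/h = 2260/11.4 = 198.2 kJ/min.
Since 198.2 > R, including E increases the long-run rate.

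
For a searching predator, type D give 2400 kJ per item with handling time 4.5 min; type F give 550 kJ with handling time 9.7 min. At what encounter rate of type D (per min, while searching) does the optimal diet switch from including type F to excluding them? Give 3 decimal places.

0.026 per min

At the threshold, the rate on type D alone equals the profitability of type F: λ·2400/(1 + λ·4.5) = 550/9.7 = 56.7.
Rearranging, λ(2400 − 56.7×4.5) = 56.7, so λ = 56.7/2145 = 0.02644 per min.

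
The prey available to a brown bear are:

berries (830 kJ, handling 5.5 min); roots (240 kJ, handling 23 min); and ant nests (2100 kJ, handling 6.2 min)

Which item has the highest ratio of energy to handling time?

In descending order of E/h:
ant nests: 2100/6.2 = 339 kJ/min
berries: 830/5.5 = 151 kJ/min
roots: 240/23 = 10.4 kJ/min

ant nests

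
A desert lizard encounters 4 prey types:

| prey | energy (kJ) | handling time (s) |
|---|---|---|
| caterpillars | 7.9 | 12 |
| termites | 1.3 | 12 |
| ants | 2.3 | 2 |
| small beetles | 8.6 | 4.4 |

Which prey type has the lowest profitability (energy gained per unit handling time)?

In descending order of E/h:
small beetles: 8.6/4.4 = 1.95 kJ/s
ants: 2.3/2 = 1.15 kJ/s
caterpillars: 7.9/12 = 0.658 kJ/s
termites: 1.3/12 = 0.108 kJ/s

termites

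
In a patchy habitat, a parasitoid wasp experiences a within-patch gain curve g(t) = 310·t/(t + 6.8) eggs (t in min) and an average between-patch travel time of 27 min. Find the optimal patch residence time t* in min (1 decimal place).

13.5 min

By the marginal value theorem, leave when the instantaneous gain rate g'(t) equals the habitat-wide average g(t)/(T + t).
g'(t) = 310·6.8/(t + 6.8)². Setting 310·6.8/(t+6.8)² = 310t/[(t+6.8)(27+t)] gives 6.8(27+t) = t(t+6.8), so t² = 6.8×27 = 183.6.
t* = √183.6 = 13.55 min.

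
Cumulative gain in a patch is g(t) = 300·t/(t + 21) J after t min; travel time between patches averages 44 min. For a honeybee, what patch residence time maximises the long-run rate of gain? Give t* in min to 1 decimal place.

30.4 min

Optimal t* satisfies g'(t*) = g(t*)/(T + t*).
g'(t) = 300·21/(t + 21)². Setting 300·21/(t+21)² = 300t/[(t+21)(44+t)] gives 21(44+t) = t(t+21), so t² = 21×44 = 924.
t* = √924 = 30.4 min.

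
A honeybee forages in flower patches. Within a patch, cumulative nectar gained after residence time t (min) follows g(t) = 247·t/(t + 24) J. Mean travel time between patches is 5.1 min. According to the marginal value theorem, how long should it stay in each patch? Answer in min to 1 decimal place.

11.1 min

Maximise g(t)/(T+t): set derivative to zero → g'(t)(T+t) = g(t).
g'(t) = 247·24/(t + 24)². Setting 247·24/(t+24)² = 247t/[(t+24)(5.1+t)] gives 24(5.1+t) = t(t+24), so t² = 24×5.1 = 122.4.
t* = √122.4 = 11.06 min.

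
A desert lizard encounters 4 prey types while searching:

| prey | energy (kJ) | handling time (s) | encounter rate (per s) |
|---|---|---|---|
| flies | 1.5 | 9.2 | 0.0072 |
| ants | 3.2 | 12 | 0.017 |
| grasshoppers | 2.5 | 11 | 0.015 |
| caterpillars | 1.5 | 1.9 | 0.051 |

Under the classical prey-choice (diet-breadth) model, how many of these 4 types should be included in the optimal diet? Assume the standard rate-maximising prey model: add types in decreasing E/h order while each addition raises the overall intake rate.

4

Profitabilities (E/h, kJ/s): caterpillars 0.789, ants 0.267, grasshoppers 0.227, flies 0.163. Add prey in this order while the next type's profitability exceeds the intake rate on those already taken.
Rate on top 1: 0.06974. ants: 0.267 > 0.06974 → include.
Rate on top 2: 0.1006. grasshoppers: 0.227 > 0.1006 → include.
Rate on top 3: 0.1149. flies: 0.163 > 0.1149 → include.
Optimal diet: caterpillars, ants, grasshoppers, flies — 4 of 4 types.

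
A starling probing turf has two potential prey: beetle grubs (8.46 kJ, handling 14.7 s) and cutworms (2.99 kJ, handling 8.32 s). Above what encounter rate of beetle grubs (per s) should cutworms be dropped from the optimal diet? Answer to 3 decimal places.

0.113 per s

The zero-one rule: include cutworms iff E₂/h₂ > λE₁/(1+λh₁). Equality gives the switch point.
λE₁h₂ = E₂ + λE₂h₁ ⇒ λ = E₂/(E₁h₂ − E₂h₁) = 2.99/(70.39 − 43.95) = 0.1131 per s.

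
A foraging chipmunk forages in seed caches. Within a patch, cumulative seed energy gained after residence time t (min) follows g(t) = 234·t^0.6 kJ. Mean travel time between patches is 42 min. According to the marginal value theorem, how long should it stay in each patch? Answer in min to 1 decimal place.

63.0 min

Maximise g(t)/(T+t): set derivative to zero → g'(t)(T+t) = g(t).
g'(t) = 0.6·234·t^-0.4. Setting 0.6·234·t^-0.4 = 234·t^0.6/(42+t) gives 0.6(42+t) = t, so 0.40·t = 0.6×42.
t* = 0.6×42/0.40 = 63 min.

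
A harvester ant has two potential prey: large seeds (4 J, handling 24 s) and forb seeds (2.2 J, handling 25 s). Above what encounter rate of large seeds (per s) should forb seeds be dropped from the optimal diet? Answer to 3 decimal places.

0.047 per s

Drop forb seeds once their profitability E₂/h₂ falls below the rate achievable on large seeds alone: E₂/h₂ = λE₁/(1 + λh₁).
Solve for λ: λE₁h₂ = E₂(1 + λh₁) → λ(E₁h₂ − E₂h₁) = E₂ → λ = E₂/(E₁h₂ − E₂h₁).
λ = 2.2/(4×25 − 2.2×24) = 2.2/47.2 = 0.04661 per s.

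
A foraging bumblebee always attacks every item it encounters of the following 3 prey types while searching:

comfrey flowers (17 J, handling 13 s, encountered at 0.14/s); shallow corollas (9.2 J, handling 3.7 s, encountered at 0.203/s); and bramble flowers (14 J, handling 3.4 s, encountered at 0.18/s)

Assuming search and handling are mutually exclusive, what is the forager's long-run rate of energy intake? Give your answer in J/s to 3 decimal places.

Energy encountered per unit search time: 0.14×17 + 0.203×9.2 + 0.18×14 = 6.768 J/s.
Handling time per unit search time: 0.14×13 + 0.203×3.7 + 0.18×3.4 = 3.183.
Rate = 6.768/(1 + 3.183) = 1.618 J/s.

1.618 J/s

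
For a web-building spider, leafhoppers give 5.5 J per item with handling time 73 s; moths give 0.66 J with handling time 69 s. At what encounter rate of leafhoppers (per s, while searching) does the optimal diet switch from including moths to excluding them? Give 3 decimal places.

The zero-one rule: include moths iff E₂/h₂ > λE₁/(1+λh₁). Equality gives the switch point.
λE₁h₂ = E₂ + λE₂h₁ ⇒ λ = E₂/(E₁h₂ − E₂h₁) = 0.66/(379.5 − 48.18) = 0.001992 per s.

0.002 per s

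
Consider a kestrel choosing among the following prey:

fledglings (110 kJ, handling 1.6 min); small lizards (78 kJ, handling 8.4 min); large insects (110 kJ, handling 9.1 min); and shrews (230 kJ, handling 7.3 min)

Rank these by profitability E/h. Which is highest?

In descending order of E/h:
fledglings: 110/1.6 = 68.8 kJ/min
shrews: 230/7.3 = 31.5 kJ/min
large insects: 110/9.1 = 12.1 kJ/min
small lizards: 78/8.4 = 9.29 kJ/min

fledglings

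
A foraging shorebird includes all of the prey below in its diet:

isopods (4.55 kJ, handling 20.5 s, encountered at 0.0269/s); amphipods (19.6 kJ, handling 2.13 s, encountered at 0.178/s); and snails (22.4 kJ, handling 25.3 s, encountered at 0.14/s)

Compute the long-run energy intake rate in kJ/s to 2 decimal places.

Energy encountered per unit search time: 0.0269×4.55 + 0.178×19.6 + 0.14×22.4 = 6.747 kJ/s.
Handling time per unit search time: 0.0269×20.5 + 0.178×2.13 + 0.14×25.3 = 4.473.
Rate = 6.747/(1 + 4.473) = 1.233 kJ/s.

1.23 kJ/s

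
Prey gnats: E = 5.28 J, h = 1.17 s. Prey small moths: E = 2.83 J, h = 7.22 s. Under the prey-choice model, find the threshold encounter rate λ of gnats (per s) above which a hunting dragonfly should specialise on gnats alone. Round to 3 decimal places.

0.081 per s

At the threshold, the rate on gnats alone equals the profitability of small moths: λ·5.28/(1 + λ·1.17) = 2.83/7.22 = 0.392.
Rearranging, λ(5.28 − 0.392×1.17) = 0.392, so λ = 0.392/4.821 = 0.0813 per s.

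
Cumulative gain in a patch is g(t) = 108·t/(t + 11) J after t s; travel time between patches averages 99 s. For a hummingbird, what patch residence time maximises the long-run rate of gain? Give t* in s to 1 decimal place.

33.0 s

By the marginal value theorem, leave when the instantaneous gain rate g'(t) equals the habitat-wide average g(t)/(T + t).
g'(t) = 108·11/(t + 11)². Setting 108·11/(t+11)² = 108t/[(t+11)(99+t)] gives 11(99+t) = t(t+11), so t² = 11×99 = 1089.
t* = √1089 = 33 s.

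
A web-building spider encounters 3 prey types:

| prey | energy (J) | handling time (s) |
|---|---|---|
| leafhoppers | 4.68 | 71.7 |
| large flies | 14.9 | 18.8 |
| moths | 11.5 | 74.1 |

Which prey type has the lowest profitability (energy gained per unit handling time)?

In descending order of E/h:
large flies: 14.9/18.8 = 0.793 J/s
moths: 11.5/74.1 = 0.155 J/s
leafhoppers: 4.68/71.7 = 0.0653 J/s

leafhoppers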